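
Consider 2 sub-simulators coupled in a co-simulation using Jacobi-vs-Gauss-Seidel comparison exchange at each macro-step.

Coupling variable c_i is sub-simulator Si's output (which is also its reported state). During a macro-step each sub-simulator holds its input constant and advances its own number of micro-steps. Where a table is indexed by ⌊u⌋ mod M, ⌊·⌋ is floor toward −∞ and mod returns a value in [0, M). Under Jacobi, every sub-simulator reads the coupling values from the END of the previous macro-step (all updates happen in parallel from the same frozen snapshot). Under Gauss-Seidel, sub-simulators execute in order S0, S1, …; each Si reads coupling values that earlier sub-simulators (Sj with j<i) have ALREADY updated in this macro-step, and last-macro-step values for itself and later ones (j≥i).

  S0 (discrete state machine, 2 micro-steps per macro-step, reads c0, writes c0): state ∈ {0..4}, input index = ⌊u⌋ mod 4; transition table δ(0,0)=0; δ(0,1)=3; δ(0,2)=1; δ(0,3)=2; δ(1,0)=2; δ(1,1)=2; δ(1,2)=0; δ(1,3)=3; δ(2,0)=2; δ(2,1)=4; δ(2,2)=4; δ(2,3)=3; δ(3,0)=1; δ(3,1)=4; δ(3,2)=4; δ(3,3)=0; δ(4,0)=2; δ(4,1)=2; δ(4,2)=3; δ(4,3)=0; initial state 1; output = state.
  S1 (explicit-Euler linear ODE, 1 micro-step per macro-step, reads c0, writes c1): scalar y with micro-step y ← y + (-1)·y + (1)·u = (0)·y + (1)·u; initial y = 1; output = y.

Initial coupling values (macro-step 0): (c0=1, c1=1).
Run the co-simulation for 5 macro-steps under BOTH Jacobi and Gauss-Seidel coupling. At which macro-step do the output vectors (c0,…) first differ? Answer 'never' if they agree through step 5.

first divergence at macro-step: 1

[Jacobi] macro 1: S0 reads c0=1 → after 2×micro: 4; S1 reads c0=1 → after 1×micro: 1 ⇒ (c0=4, c1=1)
[Jacobi] macro 2: S0 reads c0=4 → after 2×micro: 2; S1 reads c0=4 → after 1×micro: 4 ⇒ (c0=2, c1=4)
[Jacobi] macro 3: S0 reads c0=2 → after 2×micro: 3; S1 reads c0=2 → after 1×micro: 2 ⇒ (c0=3, c1=2)
[Jacobi] macro 4: S0 reads c0=3 → after 2×micro: 2; S1 reads c0=3 → after 1×micro: 3 ⇒ (c0=2, c1=3)
[Jacobi] macro 5: S0 reads c0=2 → after 2×micro: 3; S1 reads c0=2 → after 1×micro: 2 ⇒ (c0=3, c1=2)
[Gauss-Seidel] macro 1: S0 reads c0=1 → after 2×micro: 4; S1 reads c0=4 → after 1×micro: 4 ⇒ (c0=4, c1=4)
[Gauss-Seidel] macro 2: S0 reads c0=4 → after 2×micro: 2; S1 reads c0=2 → after 1×micro: 2 ⇒ (c0=2, c1=2)
[Gauss-Seidel] macro 3: S0 reads c0=2 → after 2×micro: 3; S1 reads c0=3 → after 1×micro: 3 ⇒ (c0=3, c1=3)
[Gauss-Seidel] macro 4: S0 reads c0=3 → after 2×micro: 2; S1 reads c0=2 → after 1×micro: 2 ⇒ (c0=2, c1=2)
[Gauss-Seidel] macro 5: S0 reads c0=2 → after 2×micro: 3; S1 reads c0=3 → after 1×micro: 3 ⇒ (c0=3, c1=3)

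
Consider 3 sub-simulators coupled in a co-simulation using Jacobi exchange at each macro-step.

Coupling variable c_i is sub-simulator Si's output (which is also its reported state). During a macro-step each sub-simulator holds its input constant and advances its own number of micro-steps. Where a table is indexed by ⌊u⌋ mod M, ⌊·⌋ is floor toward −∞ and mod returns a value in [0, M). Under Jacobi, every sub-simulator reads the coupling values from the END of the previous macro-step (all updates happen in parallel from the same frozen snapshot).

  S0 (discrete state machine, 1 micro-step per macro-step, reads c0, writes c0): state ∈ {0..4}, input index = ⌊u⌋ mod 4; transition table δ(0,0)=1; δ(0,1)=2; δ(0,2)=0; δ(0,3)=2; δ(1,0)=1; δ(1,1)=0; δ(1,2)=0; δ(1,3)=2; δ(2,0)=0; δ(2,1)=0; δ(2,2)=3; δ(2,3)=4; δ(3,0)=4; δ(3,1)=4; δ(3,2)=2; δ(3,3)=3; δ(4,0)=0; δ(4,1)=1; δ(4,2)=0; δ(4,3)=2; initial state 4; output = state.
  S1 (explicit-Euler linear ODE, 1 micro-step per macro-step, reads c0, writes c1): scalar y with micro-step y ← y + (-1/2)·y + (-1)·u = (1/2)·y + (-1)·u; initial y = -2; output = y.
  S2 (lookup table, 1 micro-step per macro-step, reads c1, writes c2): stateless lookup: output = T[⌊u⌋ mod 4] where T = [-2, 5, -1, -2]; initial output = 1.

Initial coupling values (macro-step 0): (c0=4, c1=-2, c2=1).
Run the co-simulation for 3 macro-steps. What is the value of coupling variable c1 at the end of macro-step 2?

c1 at macro-step 2 = -5/2

macro 1: S0 reads c0=4 → after 1×micro: 0; S1 reads c0=4 → after 1×micro: -5; S2 reads c1=-2 → after 1×micro: -1 ⇒ (c0=0, c1=-5, c2=-1)
macro 2: S0 reads c0=0 → after 1×micro: 1; S1 reads c0=0 → after 1×micro: -5/2; S2 reads c1=-5 → after 1×micro: -2 ⇒ (c0=1, c1=-5/2, c2=-2)
macro 3: S0 reads c0=1 → after 1×micro: 0; S1 reads c0=1 → after 1×micro: -9/4; S2 reads c1=-5/2 → after 1×micro: 5 ⇒ (c0=0, c1=-9/4, c2=5)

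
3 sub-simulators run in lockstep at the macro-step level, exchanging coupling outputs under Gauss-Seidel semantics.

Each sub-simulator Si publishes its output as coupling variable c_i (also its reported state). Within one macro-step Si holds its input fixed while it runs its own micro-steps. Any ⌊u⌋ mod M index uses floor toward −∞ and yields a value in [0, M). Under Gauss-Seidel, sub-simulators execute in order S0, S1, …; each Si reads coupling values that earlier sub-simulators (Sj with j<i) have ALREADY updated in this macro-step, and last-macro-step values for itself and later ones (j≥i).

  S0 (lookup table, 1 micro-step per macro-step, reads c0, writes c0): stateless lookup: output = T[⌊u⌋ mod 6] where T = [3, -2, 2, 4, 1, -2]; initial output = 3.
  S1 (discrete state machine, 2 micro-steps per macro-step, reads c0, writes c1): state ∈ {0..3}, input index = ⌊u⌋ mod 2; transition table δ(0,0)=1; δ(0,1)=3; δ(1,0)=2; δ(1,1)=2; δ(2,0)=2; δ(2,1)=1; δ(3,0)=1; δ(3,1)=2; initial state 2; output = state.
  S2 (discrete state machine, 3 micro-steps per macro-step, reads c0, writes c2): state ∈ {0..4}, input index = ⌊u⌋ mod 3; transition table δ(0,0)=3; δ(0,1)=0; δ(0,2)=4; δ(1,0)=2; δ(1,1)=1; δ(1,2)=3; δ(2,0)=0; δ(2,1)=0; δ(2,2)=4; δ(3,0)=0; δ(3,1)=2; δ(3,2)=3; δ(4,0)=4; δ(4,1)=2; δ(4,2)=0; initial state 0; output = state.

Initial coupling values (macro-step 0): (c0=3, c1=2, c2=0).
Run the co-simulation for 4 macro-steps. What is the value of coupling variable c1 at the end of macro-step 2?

macro 1: S0 reads c0=3 → after 1×micro: 4; S1 reads c0=4 → after 2×micro: 2; S2 reads c0=4 → after 3×micro: 0 ⇒ (c0=4, c1=2, c2=0)
macro 2: S0 reads c0=4 → after 1×micro: 1; S1 reads c0=1 → after 2×micro: 2; S2 reads c0=1 → after 3×micro: 0 ⇒ (c0=1, c1=2, c2=0)
macro 3: S0 reads c0=1 → after 1×micro: -2; S1 reads c0=-2 → after 2×micro: 2; S2 reads c0=-2 → after 3×micro: 0 ⇒ (c0=-2, c1=2, c2=0)
macro 4: S0 reads c0=-2 → after 1×micro: 1; S1 reads c0=1 → after 2×micro: 2; S2 reads c0=1 → after 3×micro: 0 ⇒ (c0=1, c1=2, c2=0)

c1 at macro-step 2 = 2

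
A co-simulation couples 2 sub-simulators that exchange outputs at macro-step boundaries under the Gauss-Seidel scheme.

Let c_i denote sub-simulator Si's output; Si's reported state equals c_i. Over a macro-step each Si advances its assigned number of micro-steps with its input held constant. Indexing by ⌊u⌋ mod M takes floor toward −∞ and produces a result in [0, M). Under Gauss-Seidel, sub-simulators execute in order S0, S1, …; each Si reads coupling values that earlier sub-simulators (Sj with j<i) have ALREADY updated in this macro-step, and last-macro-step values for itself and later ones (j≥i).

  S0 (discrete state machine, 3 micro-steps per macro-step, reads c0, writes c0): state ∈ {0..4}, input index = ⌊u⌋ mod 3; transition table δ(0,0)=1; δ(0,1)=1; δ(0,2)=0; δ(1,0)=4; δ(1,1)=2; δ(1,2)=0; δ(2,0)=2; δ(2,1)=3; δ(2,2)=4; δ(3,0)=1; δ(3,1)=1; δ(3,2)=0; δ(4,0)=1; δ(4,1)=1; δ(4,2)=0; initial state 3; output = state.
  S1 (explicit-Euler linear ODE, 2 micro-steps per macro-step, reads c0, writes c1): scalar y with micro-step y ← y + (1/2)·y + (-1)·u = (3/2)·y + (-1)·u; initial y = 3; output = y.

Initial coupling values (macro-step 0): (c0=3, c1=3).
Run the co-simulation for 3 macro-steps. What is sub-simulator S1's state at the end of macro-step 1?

S1 state at macro-step 1 = 17/4

macro 1: S0 reads c0=3 → after 3×micro: 1; S1 reads c0=1 → after 2×micro: 17/4 ⇒ (c0=1, c1=17/4)
macro 2: S0 reads c0=1 → after 3×micro: 1; S1 reads c0=1 → after 2×micro: 113/16 ⇒ (c0=1, c1=113/16)
macro 3: S0 reads c0=1 → after 3×micro: 1; S1 reads c0=1 → after 2×micro: 857/64 ⇒ (c0=1, c1=857/64)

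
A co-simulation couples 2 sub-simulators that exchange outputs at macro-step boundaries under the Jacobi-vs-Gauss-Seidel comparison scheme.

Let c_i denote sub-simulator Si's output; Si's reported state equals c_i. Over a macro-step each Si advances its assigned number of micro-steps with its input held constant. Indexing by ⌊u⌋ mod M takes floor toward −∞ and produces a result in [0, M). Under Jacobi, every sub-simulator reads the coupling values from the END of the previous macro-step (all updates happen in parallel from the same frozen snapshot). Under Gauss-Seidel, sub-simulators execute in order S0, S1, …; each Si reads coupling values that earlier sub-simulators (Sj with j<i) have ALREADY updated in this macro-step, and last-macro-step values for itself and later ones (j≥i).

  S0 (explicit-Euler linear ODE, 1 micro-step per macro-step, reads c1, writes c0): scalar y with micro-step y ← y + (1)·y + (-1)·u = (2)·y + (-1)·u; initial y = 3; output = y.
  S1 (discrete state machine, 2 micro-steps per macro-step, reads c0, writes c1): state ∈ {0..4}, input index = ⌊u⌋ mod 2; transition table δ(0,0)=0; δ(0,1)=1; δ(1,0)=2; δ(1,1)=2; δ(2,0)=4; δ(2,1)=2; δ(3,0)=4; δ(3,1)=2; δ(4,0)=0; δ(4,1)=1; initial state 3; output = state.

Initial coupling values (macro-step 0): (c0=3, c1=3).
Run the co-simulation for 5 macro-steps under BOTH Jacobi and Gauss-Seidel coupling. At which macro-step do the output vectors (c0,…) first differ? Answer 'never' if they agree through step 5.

[Jacobi] macro 1: S0 reads c1=3 → after 1×micro: 3; S1 reads c0=3 → after 2×micro: 2 ⇒ (c0=3, c1=2)
[Jacobi] macro 2: S0 reads c1=2 → after 1×micro: 4; S1 reads c0=3 → after 2×micro: 2 ⇒ (c0=4, c1=2)
[Jacobi] macro 3: S0 reads c1=2 → after 1×micro: 6; S1 reads c0=4 → after 2×micro: 0 ⇒ (c0=6, c1=0)
[Jacobi] macro 4: S0 reads c1=0 → after 1×micro: 12; S1 reads c0=6 → after 2×micro: 0 ⇒ (c0=12, c1=0)
[Jacobi] macro 5: S0 reads c1=0 → after 1×micro: 24; S1 reads c0=12 → after 2×micro: 0 ⇒ (c0=24, c1=0)
[Gauss-Seidel] macro 1: S0 reads c1=3 → after 1×micro: 3; S1 reads c0=3 → after 2×micro: 2 ⇒ (c0=3, c1=2)
[Gauss-Seidel] macro 2: S0 reads c1=2 → after 1×micro: 4; S1 reads c0=4 → after 2×micro: 0 ⇒ (c0=4, c1=0)
[Gauss-Seidel] macro 3: S0 reads c1=0 → after 1×micro: 8; S1 reads c0=8 → after 2×micro: 0 ⇒ (c0=8, c1=0)
[Gauss-Seidel] macro 4: S0 reads c1=0 → after 1×micro: 16; S1 reads c0=16 → after 2×micro: 0 ⇒ (c0=16, c1=0)
[Gauss-Seidel] macro 5: S0 reads c1=0 → after 1×micro: 32; S1 reads c0=32 → after 2×micro: 0 ⇒ (c0=32, c1=0)

first divergence at macro-step: 2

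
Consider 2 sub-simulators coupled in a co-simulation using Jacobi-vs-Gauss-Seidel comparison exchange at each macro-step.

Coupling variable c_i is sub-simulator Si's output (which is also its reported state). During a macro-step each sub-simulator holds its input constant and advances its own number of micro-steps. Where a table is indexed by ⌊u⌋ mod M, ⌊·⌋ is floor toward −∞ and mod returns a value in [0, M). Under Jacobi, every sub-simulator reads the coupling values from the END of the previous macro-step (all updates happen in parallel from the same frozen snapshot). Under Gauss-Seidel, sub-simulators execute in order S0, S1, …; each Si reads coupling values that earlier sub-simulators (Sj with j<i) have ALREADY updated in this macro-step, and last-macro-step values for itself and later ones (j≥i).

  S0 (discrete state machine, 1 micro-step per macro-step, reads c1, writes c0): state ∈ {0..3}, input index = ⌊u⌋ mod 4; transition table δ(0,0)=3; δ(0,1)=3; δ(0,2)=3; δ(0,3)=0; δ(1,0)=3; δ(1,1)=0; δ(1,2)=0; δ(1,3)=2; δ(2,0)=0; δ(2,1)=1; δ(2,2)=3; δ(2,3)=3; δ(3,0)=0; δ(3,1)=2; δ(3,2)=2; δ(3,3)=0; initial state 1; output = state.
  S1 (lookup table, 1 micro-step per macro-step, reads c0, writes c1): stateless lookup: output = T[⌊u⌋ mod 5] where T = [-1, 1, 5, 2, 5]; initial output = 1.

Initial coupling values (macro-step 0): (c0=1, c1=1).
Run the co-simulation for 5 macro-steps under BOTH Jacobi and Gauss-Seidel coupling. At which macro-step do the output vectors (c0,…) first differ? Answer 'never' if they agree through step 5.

[Jacobi] macro 1: S0 reads c1=1 → after 1×micro: 0; S1 reads c0=1 → after 1×micro: 1 ⇒ (c0=0, c1=1)
[Jacobi] macro 2: S0 reads c1=1 → after 1×micro: 3; S1 reads c0=0 → after 1×micro: -1 ⇒ (c0=3, c1=-1)
[Jacobi] macro 3: S0 reads c1=-1 → after 1×micro: 0; S1 reads c0=3 → after 1×micro: 2 ⇒ (c0=0, c1=2)
[Jacobi] macro 4: S0 reads c1=2 → after 1×micro: 3; S1 reads c0=0 → after 1×micro: -1 ⇒ (c0=3, c1=-1)
[Jacobi] macro 5: S0 reads c1=-1 → after 1×micro: 0; S1 reads c0=3 → after 1×micro: 2 ⇒ (c0=0, c1=2)
[Gauss-Seidel] macro 1: S0 reads c1=1 → after 1×micro: 0; S1 reads c0=0 → after 1×micro: -1 ⇒ (c0=0, c1=-1)
[Gauss-Seidel] macro 2: S0 reads c1=-1 → after 1×micro: 0; S1 reads c0=0 → after 1×micro: -1 ⇒ (c0=0, c1=-1)
[Gauss-Seidel] macro 3: S0 reads c1=-1 → after 1×micro: 0; S1 reads c0=0 → after 1×micro: -1 ⇒ (c0=0, c1=-1)
[Gauss-Seidel] macro 4: S0 reads c1=-1 → after 1×micro: 0; S1 reads c0=0 → after 1×micro: -1 ⇒ (c0=0, c1=-1)
[Gauss-Seidel] macro 5: S0 reads c1=-1 → after 1×micro: 0; S1 reads c0=0 → after 1×micro: -1 ⇒ (c0=0, c1=-1)

first divergence at macro-step: 1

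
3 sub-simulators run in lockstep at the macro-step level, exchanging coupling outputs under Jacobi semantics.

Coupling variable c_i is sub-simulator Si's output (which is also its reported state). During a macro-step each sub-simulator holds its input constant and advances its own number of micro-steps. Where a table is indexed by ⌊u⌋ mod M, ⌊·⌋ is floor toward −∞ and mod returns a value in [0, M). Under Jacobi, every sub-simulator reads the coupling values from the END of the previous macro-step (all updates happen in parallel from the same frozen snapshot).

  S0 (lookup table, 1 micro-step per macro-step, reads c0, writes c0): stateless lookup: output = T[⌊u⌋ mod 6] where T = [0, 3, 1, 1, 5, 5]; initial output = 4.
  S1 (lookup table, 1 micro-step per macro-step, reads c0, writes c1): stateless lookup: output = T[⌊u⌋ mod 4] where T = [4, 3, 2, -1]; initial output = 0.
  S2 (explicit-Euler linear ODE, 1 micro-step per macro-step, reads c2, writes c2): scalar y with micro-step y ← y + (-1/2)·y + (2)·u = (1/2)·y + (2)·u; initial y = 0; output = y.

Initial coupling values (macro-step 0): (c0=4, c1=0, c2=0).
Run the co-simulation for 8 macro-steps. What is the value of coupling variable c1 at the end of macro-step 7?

macro 1: S0 reads c0=4 → after 1×micro: 5; S1 reads c0=4 → after 1×micro: 4; S2 reads c2=0 → after 1×micro: 0 ⇒ (c0=5, c1=4, c2=0)
macro 2: S0 reads c0=5 → after 1×micro: 5; S1 reads c0=5 → after 1×micro: 3; S2 reads c2=0 → after 1×micro: 0 ⇒ (c0=5, c1=3, c2=0)
macro 3: S0 reads c0=5 → after 1×micro: 5; S1 reads c0=5 → after 1×micro: 3; S2 reads c2=0 → after 1×micro: 0 ⇒ (c0=5, c1=3, c2=0)
macro 4: S0 reads c0=5 → after 1×micro: 5; S1 reads c0=5 → after 1×micro: 3; S2 reads c2=0 → after 1×micro: 0 ⇒ (c0=5, c1=3, c2=0)
macro 5: S0 reads c0=5 → after 1×micro: 5; S1 reads c0=5 → after 1×micro: 3; S2 reads c2=0 → after 1×micro: 0 ⇒ (c0=5, c1=3, c2=0)
macro 6: S0 reads c0=5 → after 1×micro: 5; S1 reads c0=5 → after 1×micro: 3; S2 reads c2=0 → after 1×micro: 0 ⇒ (c0=5, c1=3, c2=0)
macro 7: S0 reads c0=5 → after 1×micro: 5; S1 reads c0=5 → after 1×micro: 3; S2 reads c2=0 → after 1×micro: 0 ⇒ (c0=5, c1=3, c2=0)
macro 8: S0 reads c0=5 → after 1×micro: 5; S1 reads c0=5 → after 1×micro: 3; S2 reads c2=0 → after 1×micro: 0 ⇒ (c0=5, c1=3, c2=0)

c1 at macro-step 7 = 3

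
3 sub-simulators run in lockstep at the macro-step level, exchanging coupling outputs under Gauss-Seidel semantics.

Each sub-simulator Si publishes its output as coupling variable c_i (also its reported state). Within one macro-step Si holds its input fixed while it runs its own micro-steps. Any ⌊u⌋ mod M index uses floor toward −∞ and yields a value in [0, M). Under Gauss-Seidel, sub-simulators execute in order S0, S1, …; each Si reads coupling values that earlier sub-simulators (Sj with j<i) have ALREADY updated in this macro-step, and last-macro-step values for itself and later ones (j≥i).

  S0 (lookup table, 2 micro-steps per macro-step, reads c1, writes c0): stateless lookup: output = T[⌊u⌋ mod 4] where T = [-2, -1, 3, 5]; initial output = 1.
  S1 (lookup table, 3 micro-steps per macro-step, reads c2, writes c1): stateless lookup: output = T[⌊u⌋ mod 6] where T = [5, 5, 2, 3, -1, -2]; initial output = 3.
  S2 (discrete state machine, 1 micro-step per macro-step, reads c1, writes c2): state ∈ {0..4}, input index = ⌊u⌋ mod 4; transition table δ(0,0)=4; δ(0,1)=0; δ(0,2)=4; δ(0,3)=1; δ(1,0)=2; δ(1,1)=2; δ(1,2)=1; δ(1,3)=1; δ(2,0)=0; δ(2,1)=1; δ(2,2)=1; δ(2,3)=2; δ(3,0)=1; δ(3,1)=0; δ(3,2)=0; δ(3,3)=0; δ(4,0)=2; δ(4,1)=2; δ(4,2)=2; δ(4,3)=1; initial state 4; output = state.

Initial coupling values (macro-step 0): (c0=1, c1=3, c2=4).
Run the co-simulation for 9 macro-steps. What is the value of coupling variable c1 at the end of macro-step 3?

macro 1: S0 reads c1=3 → after 2×micro: 5; S1 reads c2=4 → after 3×micro: -1; S2 reads c1=-1 → after 1×micro: 1 ⇒ (c0=5, c1=-1, c2=1)
macro 2: S0 reads c1=-1 → after 2×micro: 5; S1 reads c2=1 → after 3×micro: 5; S2 reads c1=5 → after 1×micro: 2 ⇒ (c0=5, c1=5, c2=2)
macro 3: S0 reads c1=5 → after 2×micro: -1; S1 reads c2=2 → after 3×micro: 2; S2 reads c1=2 → after 1×micro: 1 ⇒ (c0=-1, c1=2, c2=1)
macro 4: S0 reads c1=2 → after 2×micro: 3; S1 reads c2=1 → after 3×micro: 5; S2 reads c1=5 → after 1×micro: 2 ⇒ (c0=3, c1=5, c2=2)
macro 5: S0 reads c1=5 → after 2×micro: -1; S1 reads c2=2 → after 3×micro: 2; S2 reads c1=2 → after 1×micro: 1 ⇒ (c0=-1, c1=2, c2=1)
macro 6: S0 reads c1=2 → after 2×micro: 3; S1 reads c2=1 → after 3×micro: 5; S2 reads c1=5 → after 1×micro: 2 ⇒ (c0=3, c1=5, c2=2)
macro 7: S0 reads c1=5 → after 2×micro: -1; S1 reads c2=2 → after 3×micro: 2; S2 reads c1=2 → after 1×micro: 1 ⇒ (c0=-1, c1=2, c2=1)
macro 8: S0 reads c1=2 → after 2×micro: 3; S1 reads c2=1 → after 3×micro: 5; S2 reads c1=5 → after 1×micro: 2 ⇒ (c0=3, c1=5, c2=2)
macro 9: S0 reads c1=5 → after 2×micro: -1; S1 reads c2=2 → after 3×micro: 2; S2 reads c1=2 → after 1×micro: 1 ⇒ (c0=-1, c1=2, c2=1)

c1 at macro-step 3 = 2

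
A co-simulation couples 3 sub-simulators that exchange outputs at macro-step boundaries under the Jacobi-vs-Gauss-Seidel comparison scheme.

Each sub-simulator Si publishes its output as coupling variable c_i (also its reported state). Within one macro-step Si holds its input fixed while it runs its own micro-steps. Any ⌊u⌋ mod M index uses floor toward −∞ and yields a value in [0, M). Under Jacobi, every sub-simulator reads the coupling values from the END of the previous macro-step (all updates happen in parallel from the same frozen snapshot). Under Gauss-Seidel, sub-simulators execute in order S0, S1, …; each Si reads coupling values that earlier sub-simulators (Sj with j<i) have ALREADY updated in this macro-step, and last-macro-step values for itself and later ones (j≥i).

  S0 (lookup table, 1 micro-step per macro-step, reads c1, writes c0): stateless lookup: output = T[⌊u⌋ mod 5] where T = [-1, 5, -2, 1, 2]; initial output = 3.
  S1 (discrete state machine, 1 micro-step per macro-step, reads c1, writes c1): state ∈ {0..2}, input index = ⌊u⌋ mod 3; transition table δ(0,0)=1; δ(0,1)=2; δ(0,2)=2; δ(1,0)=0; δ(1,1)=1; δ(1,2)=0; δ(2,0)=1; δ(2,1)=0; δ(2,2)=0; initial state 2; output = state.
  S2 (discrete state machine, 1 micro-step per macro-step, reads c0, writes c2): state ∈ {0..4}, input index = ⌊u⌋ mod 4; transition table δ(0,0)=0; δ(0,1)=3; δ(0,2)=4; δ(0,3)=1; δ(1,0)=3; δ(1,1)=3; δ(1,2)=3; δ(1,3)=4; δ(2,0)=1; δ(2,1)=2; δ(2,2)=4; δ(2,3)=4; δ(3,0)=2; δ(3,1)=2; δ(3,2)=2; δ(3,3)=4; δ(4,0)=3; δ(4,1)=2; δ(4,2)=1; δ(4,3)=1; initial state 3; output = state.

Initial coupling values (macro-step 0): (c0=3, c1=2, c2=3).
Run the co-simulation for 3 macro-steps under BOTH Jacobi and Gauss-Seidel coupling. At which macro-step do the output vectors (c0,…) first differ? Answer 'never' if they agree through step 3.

[Jacobi] macro 1: S0 reads c1=2 → after 1×micro: -2; S1 reads c1=2 → after 1×micro: 0; S2 reads c0=3 → after 1×micro: 4 ⇒ (c0=-2, c1=0, c2=4)
[Jacobi] macro 2: S0 reads c1=0 → after 1×micro: -1; S1 reads c1=0 → after 1×micro: 1; S2 reads c0=-2 → after 1×micro: 1 ⇒ (c0=-1, c1=1, c2=1)
[Jacobi] macro 3: S0 reads c1=1 → after 1×micro: 5; S1 reads c1=1 → after 1×micro: 1; S2 reads c0=-1 → after 1×micro: 4 ⇒ (c0=5, c1=1, c2=4)
[Gauss-Seidel] macro 1: S0 reads c1=2 → after 1×micro: -2; S1 reads c1=2 → after 1×micro: 0; S2 reads c0=-2 → after 1×micro: 2 ⇒ (c0=-2, c1=0, c2=2)
[Gauss-Seidel] macro 2: S0 reads c1=0 → after 1×micro: -1; S1 reads c1=0 → after 1×micro: 1; S2 reads c0=-1 → after 1×micro: 4 ⇒ (c0=-1, c1=1, c2=4)
[Gauss-Seidel] macro 3: S0 reads c1=1 → after 1×micro: 5; S1 reads c1=1 → after 1×micro: 1; S2 reads c0=5 → after 1×micro: 2 ⇒ (c0=5, c1=1, c2=2)

first divergence at macro-step: 1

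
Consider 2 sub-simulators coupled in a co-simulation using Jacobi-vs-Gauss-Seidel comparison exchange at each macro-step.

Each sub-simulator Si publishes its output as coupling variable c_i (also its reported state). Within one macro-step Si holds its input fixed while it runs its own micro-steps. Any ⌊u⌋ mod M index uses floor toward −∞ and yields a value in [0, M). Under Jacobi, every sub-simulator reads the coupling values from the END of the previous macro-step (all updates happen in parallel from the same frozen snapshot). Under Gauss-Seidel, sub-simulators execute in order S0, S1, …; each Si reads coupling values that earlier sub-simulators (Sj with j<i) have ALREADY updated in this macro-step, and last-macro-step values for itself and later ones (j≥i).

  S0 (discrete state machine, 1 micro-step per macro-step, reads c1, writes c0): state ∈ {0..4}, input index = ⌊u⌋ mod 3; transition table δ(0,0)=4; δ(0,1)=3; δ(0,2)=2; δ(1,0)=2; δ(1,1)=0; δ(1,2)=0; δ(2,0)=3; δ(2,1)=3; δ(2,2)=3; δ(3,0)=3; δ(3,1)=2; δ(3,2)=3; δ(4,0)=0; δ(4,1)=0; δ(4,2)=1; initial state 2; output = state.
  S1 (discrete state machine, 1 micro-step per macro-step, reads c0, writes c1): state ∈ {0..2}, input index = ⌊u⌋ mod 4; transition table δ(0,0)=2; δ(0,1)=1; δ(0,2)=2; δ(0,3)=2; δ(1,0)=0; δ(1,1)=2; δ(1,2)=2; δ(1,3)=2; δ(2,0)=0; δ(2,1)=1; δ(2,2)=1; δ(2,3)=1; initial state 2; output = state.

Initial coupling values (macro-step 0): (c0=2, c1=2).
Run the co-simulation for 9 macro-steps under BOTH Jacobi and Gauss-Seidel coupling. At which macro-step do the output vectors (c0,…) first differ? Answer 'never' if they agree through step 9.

[Jacobi] macro 1: S0 reads c1=2 → after 1×micro: 3; S1 reads c0=2 → after 1×micro: 1 ⇒ (c0=3, c1=1)
[Jacobi] macro 2: S0 reads c1=1 → after 1×micro: 2; S1 reads c0=3 → after 1×micro: 2 ⇒ (c0=2, c1=2)
[Jacobi] macro 3: S0 reads c1=2 → after 1×micro: 3; S1 reads c0=2 → after 1×micro: 1 ⇒ (c0=3, c1=1)
[Jacobi] macro 4: S0 reads c1=1 → after 1×micro: 2; S1 reads c0=3 → after 1×micro: 2 ⇒ (c0=2, c1=2)
[Jacobi] macro 5: S0 reads c1=2 → after 1×micro: 3; S1 reads c0=2 → after 1×micro: 1 ⇒ (c0=3, c1=1)
[Jacobi] macro 6: S0 reads c1=1 → after 1×micro: 2; S1 reads c0=3 → after 1×micro: 2 ⇒ (c0=2, c1=2)
[Jacobi] macro 7: S0 reads c1=2 → after 1×micro: 3; S1 reads c0=2 → after 1×micro: 1 ⇒ (c0=3, c1=1)
[Jacobi] macro 8: S0 reads c1=1 → after 1×micro: 2; S1 reads c0=3 → after 1×micro: 2 ⇒ (c0=2, c1=2)
[Jacobi] macro 9: S0 reads c1=2 → after 1×micro: 3; S1 reads c0=2 → after 1×micro: 1 ⇒ (c0=3, c1=1)
[Gauss-Seidel] macro 1: S0 reads c1=2 → after 1×micro: 3; S1 reads c0=3 → after 1×micro: 1 ⇒ (c0=3, c1=1)
[Gauss-Seidel] macro 2: S0 reads c1=1 → after 1×micro: 2; S1 reads c0=2 → after 1×micro: 2 ⇒ (c0=2, c1=2)
[Gauss-Seidel] macro 3: S0 reads c1=2 → after 1×micro: 3; S1 reads c0=3 → after 1×micro: 1 ⇒ (c0=3, c1=1)
[Gauss-Seidel] macro 4: S0 reads c1=1 → after 1×micro: 2; S1 reads c0=2 → after 1×micro: 2 ⇒ (c0=2, c1=2)
[Gauss-Seidel] macro 5: S0 reads c1=2 → after 1×micro: 3; S1 reads c0=3 → after 1×micro: 1 ⇒ (c0=3, c1=1)
[Gauss-Seidel] macro 6: S0 reads c1=1 → after 1×micro: 2; S1 reads c0=2 → after 1×micro: 2 ⇒ (c0=2, c1=2)
[Gauss-Seidel] macro 7: S0 reads c1=2 → after 1×micro: 3; S1 reads c0=3 → after 1×micro: 1 ⇒ (c0=3, c1=1)
[Gauss-Seidel] macro 8: S0 reads c1=1 → after 1×micro: 2; S1 reads c0=2 → after 1×micro: 2 ⇒ (c0=2, c1=2)
[Gauss-Seidel] macro 9: S0 reads c1=2 → after 1×micro: 3; S1 reads c0=3 → after 1×micro: 1 ⇒ (c0=3, c1=1)

first divergence at macro-step: never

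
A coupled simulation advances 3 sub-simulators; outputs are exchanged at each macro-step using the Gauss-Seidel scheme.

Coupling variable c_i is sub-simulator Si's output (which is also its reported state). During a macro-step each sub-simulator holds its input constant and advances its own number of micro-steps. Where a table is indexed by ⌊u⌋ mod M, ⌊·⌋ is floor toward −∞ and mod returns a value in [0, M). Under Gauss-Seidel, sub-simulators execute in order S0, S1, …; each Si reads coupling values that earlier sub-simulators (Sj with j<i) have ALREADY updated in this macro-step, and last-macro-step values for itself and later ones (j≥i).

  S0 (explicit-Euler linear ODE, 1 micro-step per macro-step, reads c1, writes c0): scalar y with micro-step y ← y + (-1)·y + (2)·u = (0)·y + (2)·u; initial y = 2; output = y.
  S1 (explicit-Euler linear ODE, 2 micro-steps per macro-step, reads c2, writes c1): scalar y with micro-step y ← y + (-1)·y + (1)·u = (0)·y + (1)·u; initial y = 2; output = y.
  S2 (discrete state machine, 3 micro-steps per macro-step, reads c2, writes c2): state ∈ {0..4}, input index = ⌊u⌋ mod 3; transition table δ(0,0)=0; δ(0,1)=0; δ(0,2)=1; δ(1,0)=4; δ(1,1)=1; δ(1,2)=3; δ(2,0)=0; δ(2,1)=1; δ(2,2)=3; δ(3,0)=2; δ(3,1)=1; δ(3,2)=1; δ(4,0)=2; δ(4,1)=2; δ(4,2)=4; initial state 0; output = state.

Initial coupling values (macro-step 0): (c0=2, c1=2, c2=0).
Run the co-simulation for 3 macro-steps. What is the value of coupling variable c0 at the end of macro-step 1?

macro 1: S0 reads c1=2 → after 1×micro: 4; S1 reads c2=0 → after 2×micro: 0; S2 reads c2=0 → after 3×micro: 0 ⇒ (c0=4, c1=0, c2=0)
macro 2: S0 reads c1=0 → after 1×micro: 0; S1 reads c2=0 → after 2×micro: 0; S2 reads c2=0 → after 3×micro: 0 ⇒ (c0=0, c1=0, c2=0)
macro 3: S0 reads c1=0 → after 1×micro: 0; S1 reads c2=0 → after 2×micro: 0; S2 reads c2=0 → after 3×micro: 0 ⇒ (c0=0, c1=0, c2=0)

c0 at macro-step 1 = 4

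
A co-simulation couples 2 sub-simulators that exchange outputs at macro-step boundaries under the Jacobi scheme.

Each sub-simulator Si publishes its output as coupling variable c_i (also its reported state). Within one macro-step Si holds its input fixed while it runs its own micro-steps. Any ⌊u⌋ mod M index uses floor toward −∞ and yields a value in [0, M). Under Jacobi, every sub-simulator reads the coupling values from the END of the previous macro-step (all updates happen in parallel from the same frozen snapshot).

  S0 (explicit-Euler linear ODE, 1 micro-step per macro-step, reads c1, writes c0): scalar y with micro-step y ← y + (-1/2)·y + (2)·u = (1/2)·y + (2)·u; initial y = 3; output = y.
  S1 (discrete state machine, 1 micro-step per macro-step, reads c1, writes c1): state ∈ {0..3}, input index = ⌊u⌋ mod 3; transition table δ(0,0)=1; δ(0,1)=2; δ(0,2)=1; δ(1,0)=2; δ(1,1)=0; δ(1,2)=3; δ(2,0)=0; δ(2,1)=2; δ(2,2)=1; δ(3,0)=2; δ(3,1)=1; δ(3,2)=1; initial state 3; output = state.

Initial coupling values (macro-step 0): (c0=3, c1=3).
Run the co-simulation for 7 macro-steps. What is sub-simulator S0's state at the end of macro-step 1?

S0 state at macro-step 1 = 15/2

macro 1: S0 reads c1=3 → after 1×micro: 15/2; S1 reads c1=3 → after 1×micro: 2 ⇒ (c0=15/2, c1=2)
macro 2: S0 reads c1=2 → after 1×micro: 31/4; S1 reads c1=2 → after 1×micro: 1 ⇒ (c0=31/4, c1=1)
macro 3: S0 reads c1=1 → after 1×micro: 47/8; S1 reads c1=1 → after 1×micro: 0 ⇒ (c0=47/8, c1=0)
macro 4: S0 reads c1=0 → after 1×micro: 47/16; S1 reads c1=0 → after 1×micro: 1 ⇒ (c0=47/16, c1=1)
macro 5: S0 reads c1=1 → after 1×micro: 111/32; S1 reads c1=1 → after 1×micro: 0 ⇒ (c0=111/32, c1=0)
macro 6: S0 reads c1=0 → after 1×micro: 111/64; S1 reads c1=0 → after 1×micro: 1 ⇒ (c0=111/64, c1=1)
macro 7: S0 reads c1=1 → after 1×micro: 367/128; S1 reads c1=1 → after 1×micro: 0 ⇒ (c0=367/128, c1=0)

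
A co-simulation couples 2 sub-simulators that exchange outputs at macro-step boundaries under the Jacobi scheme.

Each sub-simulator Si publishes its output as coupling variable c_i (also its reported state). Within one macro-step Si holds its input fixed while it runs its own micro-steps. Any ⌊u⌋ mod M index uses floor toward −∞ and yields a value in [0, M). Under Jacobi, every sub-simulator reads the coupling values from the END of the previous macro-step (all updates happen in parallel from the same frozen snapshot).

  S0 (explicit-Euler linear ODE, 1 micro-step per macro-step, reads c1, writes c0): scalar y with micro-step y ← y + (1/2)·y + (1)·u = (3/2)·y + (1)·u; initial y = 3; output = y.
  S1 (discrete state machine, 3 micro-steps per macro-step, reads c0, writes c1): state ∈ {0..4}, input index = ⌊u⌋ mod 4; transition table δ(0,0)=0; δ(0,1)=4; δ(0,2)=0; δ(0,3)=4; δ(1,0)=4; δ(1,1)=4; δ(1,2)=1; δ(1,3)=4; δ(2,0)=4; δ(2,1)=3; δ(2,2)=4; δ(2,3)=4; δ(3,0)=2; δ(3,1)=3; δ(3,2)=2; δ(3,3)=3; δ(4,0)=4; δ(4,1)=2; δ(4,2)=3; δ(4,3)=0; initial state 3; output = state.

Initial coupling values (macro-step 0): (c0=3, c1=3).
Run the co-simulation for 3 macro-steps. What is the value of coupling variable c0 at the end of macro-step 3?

macro 1: S0 reads c1=3 → after 1×micro: 15/2; S1 reads c0=3 → after 3×micro: 3 ⇒ (c0=15/2, c1=3)
macro 2: S0 reads c1=3 → after 1×micro: 57/4; S1 reads c0=15/2 → after 3×micro: 3 ⇒ (c0=57/4, c1=3)
macro 3: S0 reads c1=3 → after 1×micro: 195/8; S1 reads c0=57/4 → after 3×micro: 3 ⇒ (c0=195/8, c1=3)

c0 at macro-step 3 = 195/8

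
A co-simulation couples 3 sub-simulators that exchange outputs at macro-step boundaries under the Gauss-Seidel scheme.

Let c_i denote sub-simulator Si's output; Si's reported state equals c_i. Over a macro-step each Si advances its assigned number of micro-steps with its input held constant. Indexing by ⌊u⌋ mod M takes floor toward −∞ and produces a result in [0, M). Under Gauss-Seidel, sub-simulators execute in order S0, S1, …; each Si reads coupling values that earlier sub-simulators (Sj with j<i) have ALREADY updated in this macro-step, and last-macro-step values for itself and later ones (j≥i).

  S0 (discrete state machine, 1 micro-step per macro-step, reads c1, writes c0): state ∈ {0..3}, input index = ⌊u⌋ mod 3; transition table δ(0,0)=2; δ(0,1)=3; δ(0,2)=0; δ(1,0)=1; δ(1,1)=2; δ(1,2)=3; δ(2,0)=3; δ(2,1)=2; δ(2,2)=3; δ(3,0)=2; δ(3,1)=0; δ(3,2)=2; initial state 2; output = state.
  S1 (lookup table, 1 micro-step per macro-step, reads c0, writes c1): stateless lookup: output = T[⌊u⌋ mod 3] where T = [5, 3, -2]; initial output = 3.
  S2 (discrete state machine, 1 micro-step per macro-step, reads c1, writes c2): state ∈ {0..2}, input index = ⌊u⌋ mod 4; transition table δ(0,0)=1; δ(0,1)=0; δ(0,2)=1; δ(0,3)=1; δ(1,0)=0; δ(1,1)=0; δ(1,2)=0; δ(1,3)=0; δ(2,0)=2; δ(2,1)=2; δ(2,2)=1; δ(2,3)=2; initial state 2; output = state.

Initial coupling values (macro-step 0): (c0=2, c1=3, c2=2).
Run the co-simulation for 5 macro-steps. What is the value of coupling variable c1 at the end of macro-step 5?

macro 1: S0 reads c1=3 → after 1×micro: 3; S1 reads c0=3 → after 1×micro: 5; S2 reads c1=5 → after 1×micro: 2 ⇒ (c0=3, c1=5, c2=2)
macro 2: S0 reads c1=5 → after 1×micro: 2; S1 reads c0=2 → after 1×micro: -2; S2 reads c1=-2 → after 1×micro: 1 ⇒ (c0=2, c1=-2, c2=1)
macro 3: S0 reads c1=-2 → after 1×micro: 2; S1 reads c0=2 → after 1×micro: -2; S2 reads c1=-2 → after 1×micro: 0 ⇒ (c0=2, c1=-2, c2=0)
macro 4: S0 reads c1=-2 → after 1×micro: 2; S1 reads c0=2 → after 1×micro: -2; S2 reads c1=-2 → after 1×micro: 1 ⇒ (c0=2, c1=-2, c2=1)
macro 5: S0 reads c1=-2 → after 1×micro: 2; S1 reads c0=2 → after 1×micro: -2; S2 reads c1=-2 → after 1×micro: 0 ⇒ (c0=2, c1=-2, c2=0)

c1 at macro-step 5 = -2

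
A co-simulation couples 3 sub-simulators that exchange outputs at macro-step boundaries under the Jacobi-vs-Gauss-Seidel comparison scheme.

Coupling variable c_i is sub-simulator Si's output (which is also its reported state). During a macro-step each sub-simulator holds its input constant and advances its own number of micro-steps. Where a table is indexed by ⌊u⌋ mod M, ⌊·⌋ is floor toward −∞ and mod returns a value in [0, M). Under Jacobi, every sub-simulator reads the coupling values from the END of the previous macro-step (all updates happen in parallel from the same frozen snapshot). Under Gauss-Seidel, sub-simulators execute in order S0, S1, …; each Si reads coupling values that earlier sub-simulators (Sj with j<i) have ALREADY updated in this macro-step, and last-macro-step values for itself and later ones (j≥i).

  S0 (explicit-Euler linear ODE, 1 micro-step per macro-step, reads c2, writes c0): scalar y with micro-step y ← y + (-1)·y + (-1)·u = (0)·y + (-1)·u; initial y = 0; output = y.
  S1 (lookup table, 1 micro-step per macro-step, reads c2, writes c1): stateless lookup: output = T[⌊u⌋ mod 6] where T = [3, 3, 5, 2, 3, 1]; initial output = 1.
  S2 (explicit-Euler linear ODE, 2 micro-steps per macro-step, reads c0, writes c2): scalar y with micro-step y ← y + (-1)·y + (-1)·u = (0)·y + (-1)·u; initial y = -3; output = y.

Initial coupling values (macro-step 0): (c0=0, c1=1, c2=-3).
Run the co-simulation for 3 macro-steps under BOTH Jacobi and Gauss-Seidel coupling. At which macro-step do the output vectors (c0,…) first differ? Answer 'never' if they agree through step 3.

first divergence at macro-step: 1

[Jacobi] macro 1: S0 reads c2=-3 → after 1×micro: 3; S1 reads c2=-3 → after 1×micro: 2; S2 reads c0=0 → after 2×micro: 0 ⇒ (c0=3, c1=2, c2=0)
[Jacobi] macro 2: S0 reads c2=0 → after 1×micro: 0; S1 reads c2=0 → after 1×micro: 3; S2 reads c0=3 → after 2×micro: -3 ⇒ (c0=0, c1=3, c2=-3)
[Jacobi] macro 3: S0 reads c2=-3 → after 1×micro: 3; S1 reads c2=-3 → after 1×micro: 2; S2 reads c0=0 → after 2×micro: 0 ⇒ (c0=3, c1=2, c2=0)
[Gauss-Seidel] macro 1: S0 reads c2=-3 → after 1×micro: 3; S1 reads c2=-3 → after 1×micro: 2; S2 reads c0=3 → after 2×micro: -3 ⇒ (c0=3, c1=2, c2=-3)
[Gauss-Seidel] macro 2: S0 reads c2=-3 → after 1×micro: 3; S1 reads c2=-3 → after 1×micro: 2; S2 reads c0=3 → after 2×micro: -3 ⇒ (c0=3, c1=2, c2=-3)
[Gauss-Seidel] macro 3: S0 reads c2=-3 → after 1×micro: 3; S1 reads c2=-3 → after 1×micro: 2; S2 reads c0=3 → after 2×micro: -3 ⇒ (c0=3, c1=2, c2=-3)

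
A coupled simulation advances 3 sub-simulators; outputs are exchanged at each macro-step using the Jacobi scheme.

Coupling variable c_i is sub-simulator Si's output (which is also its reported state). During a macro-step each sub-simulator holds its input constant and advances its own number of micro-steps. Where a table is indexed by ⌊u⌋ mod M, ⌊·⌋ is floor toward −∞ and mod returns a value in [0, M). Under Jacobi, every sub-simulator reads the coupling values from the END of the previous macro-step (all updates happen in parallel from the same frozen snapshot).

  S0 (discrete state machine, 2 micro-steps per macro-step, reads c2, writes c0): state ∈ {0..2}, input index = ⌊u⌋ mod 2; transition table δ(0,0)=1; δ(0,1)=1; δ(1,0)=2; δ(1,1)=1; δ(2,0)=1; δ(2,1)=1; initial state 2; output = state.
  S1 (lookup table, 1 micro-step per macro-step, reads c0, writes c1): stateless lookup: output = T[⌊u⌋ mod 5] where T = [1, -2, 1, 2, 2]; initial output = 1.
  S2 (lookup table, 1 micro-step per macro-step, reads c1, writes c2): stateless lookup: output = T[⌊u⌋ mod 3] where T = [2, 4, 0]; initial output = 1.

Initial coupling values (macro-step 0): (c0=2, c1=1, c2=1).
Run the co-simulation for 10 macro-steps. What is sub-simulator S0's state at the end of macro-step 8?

macro 1: S0 reads c2=1 → after 2×micro: 1; S1 reads c0=2 → after 1×micro: 1; S2 reads c1=1 → after 1×micro: 4 ⇒ (c0=1, c1=1, c2=4)
macro 2: S0 reads c2=4 → after 2×micro: 1; S1 reads c0=1 → after 1×micro: -2; S2 reads c1=1 → after 1×micro: 4 ⇒ (c0=1, c1=-2, c2=4)
macro 3: S0 reads c2=4 → after 2×micro: 1; S1 reads c0=1 → after 1×micro: -2; S2 reads c1=-2 → after 1×micro: 4 ⇒ (c0=1, c1=-2, c2=4)
macro 4: S0 reads c2=4 → after 2×micro: 1; S1 reads c0=1 → after 1×micro: -2; S2 reads c1=-2 → after 1×micro: 4 ⇒ (c0=1, c1=-2, c2=4)
macro 5: S0 reads c2=4 → after 2×micro: 1; S1 reads c0=1 → after 1×micro: -2; S2 reads c1=-2 → after 1×micro: 4 ⇒ (c0=1, c1=-2, c2=4)
macro 6: S0 reads c2=4 → after 2×micro: 1; S1 reads c0=1 → after 1×micro: -2; S2 reads c1=-2 → after 1×micro: 4 ⇒ (c0=1, c1=-2, c2=4)
macro 7: S0 reads c2=4 → after 2×micro: 1; S1 reads c0=1 → after 1×micro: -2; S2 reads c1=-2 → after 1×micro: 4 ⇒ (c0=1, c1=-2, c2=4)
macro 8: S0 reads c2=4 → after 2×micro: 1; S1 reads c0=1 → after 1×micro: -2; S2 reads c1=-2 → after 1×micro: 4 ⇒ (c0=1, c1=-2, c2=4)
macro 9: S0 reads c2=4 → after 2×micro: 1; S1 reads c0=1 → after 1×micro: -2; S2 reads c1=-2 → after 1×micro: 4 ⇒ (c0=1, c1=-2, c2=4)
macro 10: S0 reads c2=4 → after 2×micro: 1; S1 reads c0=1 → after 1×micro: -2; S2 reads c1=-2 → after 1×micro: 4 ⇒ (c0=1, c1=-2, c2=4)

S0 state at macro-step 8 = 1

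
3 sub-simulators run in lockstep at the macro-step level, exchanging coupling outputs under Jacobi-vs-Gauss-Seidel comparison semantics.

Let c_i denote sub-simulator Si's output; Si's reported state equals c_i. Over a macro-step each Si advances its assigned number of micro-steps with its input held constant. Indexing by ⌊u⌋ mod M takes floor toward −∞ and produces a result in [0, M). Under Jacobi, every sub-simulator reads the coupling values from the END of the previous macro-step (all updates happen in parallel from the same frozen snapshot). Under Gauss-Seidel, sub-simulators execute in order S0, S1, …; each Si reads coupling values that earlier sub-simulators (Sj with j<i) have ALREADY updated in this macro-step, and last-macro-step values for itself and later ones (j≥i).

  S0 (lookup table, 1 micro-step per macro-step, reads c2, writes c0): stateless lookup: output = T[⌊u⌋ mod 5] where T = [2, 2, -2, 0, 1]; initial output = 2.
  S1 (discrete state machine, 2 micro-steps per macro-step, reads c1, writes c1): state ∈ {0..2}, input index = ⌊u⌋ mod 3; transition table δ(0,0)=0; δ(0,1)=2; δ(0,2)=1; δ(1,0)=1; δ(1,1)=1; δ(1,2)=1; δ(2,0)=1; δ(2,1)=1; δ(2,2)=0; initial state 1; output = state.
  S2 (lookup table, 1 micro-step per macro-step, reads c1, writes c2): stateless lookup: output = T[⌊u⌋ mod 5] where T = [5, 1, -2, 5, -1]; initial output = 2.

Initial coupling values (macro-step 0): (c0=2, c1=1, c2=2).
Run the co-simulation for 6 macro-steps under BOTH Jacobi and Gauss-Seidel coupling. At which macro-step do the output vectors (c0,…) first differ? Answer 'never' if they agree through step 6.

first divergence at macro-step: never

[Jacobi] macro 1: S0 reads c2=2 → after 1×micro: -2; S1 reads c1=1 → after 2×micro: 1; S2 reads c1=1 → after 1×micro: 1 ⇒ (c0=-2, c1=1, c2=1)
[Jacobi] macro 2: S0 reads c2=1 → after 1×micro: 2; S1 reads c1=1 → after 2×micro: 1; S2 reads c1=1 → after 1×micro: 1 ⇒ (c0=2, c1=1, c2=1)
[Jacobi] macro 3: S0 reads c2=1 → after 1×micro: 2; S1 reads c1=1 → after 2×micro: 1; S2 reads c1=1 → after 1×micro: 1 ⇒ (c0=2, c1=1, c2=1)
[Jacobi] macro 4: S0 reads c2=1 → after 1×micro: 2; S1 reads c1=1 → after 2×micro: 1; S2 reads c1=1 → after 1×micro: 1 ⇒ (c0=2, c1=1, c2=1)
[Jacobi] macro 5: S0 reads c2=1 → after 1×micro: 2; S1 reads c1=1 → after 2×micro: 1; S2 reads c1=1 → after 1×micro: 1 ⇒ (c0=2, c1=1, c2=1)
[Jacobi] macro 6: S0 reads c2=1 → after 1×micro: 2; S1 reads c1=1 → after 2×micro: 1; S2 reads c1=1 → after 1×micro: 1 ⇒ (c0=2, c1=1, c2=1)
[Gauss-Seidel] macro 1: S0 reads c2=2 → after 1×micro: -2; S1 reads c1=1 → after 2×micro: 1; S2 reads c1=1 → after 1×micro: 1 ⇒ (c0=-2, c1=1, c2=1)
[Gauss-Seidel] macro 2: S0 reads c2=1 → after 1×micro: 2; S1 reads c1=1 → after 2×micro: 1; S2 reads c1=1 → after 1×micro: 1 ⇒ (c0=2, c1=1, c2=1)
[Gauss-Seidel] macro 3: S0 reads c2=1 → after 1×micro: 2; S1 reads c1=1 → after 2×micro: 1; S2 reads c1=1 → after 1×micro: 1 ⇒ (c0=2, c1=1, c2=1)
[Gauss-Seidel] macro 4: S0 reads c2=1 → after 1×micro: 2; S1 reads c1=1 → after 2×micro: 1; S2 reads c1=1 → after 1×micro: 1 ⇒ (c0=2, c1=1, c2=1)
[Gauss-Seidel] macro 5: S0 reads c2=1 → after 1×micro: 2; S1 reads c1=1 → after 2×micro: 1; S2 reads c1=1 → after 1×micro: 1 ⇒ (c0=2, c1=1, c2=1)
[Gauss-Seidel] macro 6: S0 reads c2=1 → after 1×micro: 2; S1 reads c1=1 → after 2×micro: 1; S2 reads c1=1 → after 1×micro: 1 ⇒ (c0=2, c1=1, c2=1)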